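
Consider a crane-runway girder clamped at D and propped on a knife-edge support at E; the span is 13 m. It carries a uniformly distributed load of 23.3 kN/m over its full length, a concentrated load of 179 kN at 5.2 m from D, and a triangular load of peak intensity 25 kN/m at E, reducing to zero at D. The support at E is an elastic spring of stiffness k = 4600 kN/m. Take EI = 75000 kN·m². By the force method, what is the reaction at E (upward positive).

Remove the prop at E; the released (primary) structure is a cantilever built in at D.
Free-end deflection of the primary structure under the applied loading (downward +):
  UDL 23.3: wL⁴/(8EI) = 83184/EI
  point load 179 at a = 5.2: Pa²(3L − a)/(6EI) = 27266/EI
  triangular load, peak 25 at the free end: 11w₀L⁴/(120EI) = 65452/EI
  δ_0 = 175902/EI
Tip deflection under a unit load at E: L³/(3EI) = 732.3/EI.
With EI = 75000 kN·m²: δ_0 = 2.3454 m and δ_{EE} = 0.009764 m/kN.
Compatibility — the spring shortens by R_E/k under the reaction it provides: δ_0 − R_E·δ_{EE} = R_E/k. With 1/k = 0.000217 m/kN, R_E = δ_0 / (δ_{EE} + 1/k) = 2.3454 / (0.009764 + 0.000217) = 235 kN.

R_E = 235 kN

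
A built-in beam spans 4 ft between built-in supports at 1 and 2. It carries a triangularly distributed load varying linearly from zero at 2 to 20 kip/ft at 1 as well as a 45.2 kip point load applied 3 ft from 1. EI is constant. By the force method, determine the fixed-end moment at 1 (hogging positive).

M_1 = 24.48 kip·ft

Release both end moments; the primary structure is a simply-supported span 12 with redundants M_1 and M_2.
Simple-span end rotations at 1 and 2 under the given loads:
  at 1: triangular load, peak 20: w₀L³/(45EI) = 28.44/EI
  at 2: triangular load, peak 20: 7w₀L³/(360EI) = 24.89/EI
  at 1: point load 45.2 at a = 3: Pab(L + b)/(6LEI) = 28.25/EI
  at 2: point load 45.2 at a = 3: Pab(L + a)/(6LEI) = 39.55/EI
  θ_10 = 56.69/EI,  θ_20 = 64.44/EI
Flexibility coefficients: a unit moment at one end gives L/(3EI) there and L/(6EI) at the far end, so f₁₁ = f₂₂ = 1.333/EI and f₁₂ = f₂₁ = 0.6667/EI.
Compatibility — zero rotation at each built-in end:
  1.333 M_1 + 0.6667 M_2 = 56.69
  0.6667 M_1 + 1.333 M_2 = 64.44
Solving the pair gives M_1 = 24.48 kip·ft and M_2 = 36.09 kip·ft (hogging).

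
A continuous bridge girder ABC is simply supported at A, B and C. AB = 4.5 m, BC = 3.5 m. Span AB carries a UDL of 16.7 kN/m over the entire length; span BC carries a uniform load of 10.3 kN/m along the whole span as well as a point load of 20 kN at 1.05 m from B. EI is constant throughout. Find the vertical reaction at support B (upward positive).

Insert a hinge at B; M_B is the redundant, and each span becomes simply supported.
Rotations at B on the released spans (each span's end-slope, ×1/EI):
  span AB: UDL 16.7: wL³/(24EI) = 63.41/EI
  span BC: UDL 10.3: wL³/(24EI) = 18.4/EI
  span BC: point load 20 at a = 1.05: Pab(L + b)/(6LEI) = 14.58/EI
  relative rotation θ_0 = (63.41 + 32.98)/EI = 96.39/EI
A unit hogging moment at B produces rotation L₁/(3EI) + L₂/(3EI) = 2.667/EI.
Compatibility: M_B·(L₁+L₂)/(3EI) = θ_0, giving M_B = 36.14 kN·m (hogging).
Span AB, ΣM about A with M_B applied at B: R_B^{AB}·4.5 = 169.1 + 36.14, so R_B^{AB} = 45.61 kN and R_A = 75.15 − 45.61 = 29.54 kN.
Span BC, ΣM about C: R_B^{BC}·3.5 = 112.1 + 36.14, so R_B^{BC} = 42.35 kN and R_C = 56.05 − 42.35 = 13.7 kN.
R_B = 45.61 + 42.35 = 87.96 kN.

R_B = 87.96 kN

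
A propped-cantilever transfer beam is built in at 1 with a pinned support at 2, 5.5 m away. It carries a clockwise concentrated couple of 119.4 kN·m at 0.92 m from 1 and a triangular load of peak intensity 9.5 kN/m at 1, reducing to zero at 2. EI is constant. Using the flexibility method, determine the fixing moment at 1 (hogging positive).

M_1 = 83.65 kN·m

Release the roller at 2. Primary structure: cantilever fixed at 1.
Free-end deflection of the primary structure under the applied loading (downward +):
  clockwise couple 119.4 at a = 0.92: M₀a(2L − a)/(2EI) = 553.6/EI
  triangular load, peak 9.5 at the fixed end: w₀L⁴/(30EI) = 289.8/EI
  δ_0 = 843.4/EI
Flexibility coefficient — unit upward force at 2: δ_{22} = L³/(3EI) = 55.46/EI.
Compatibility at 2: δ_0 − R_2·δ_{22} = 0, so R_2 = 843.4/55.46 = 15.21 kN.
Moment equilibrium about 1: M_1 = Σ(load moments about 1) − R_2·L = 167.3 − 15.21×5.5 = 83.65 kN·m.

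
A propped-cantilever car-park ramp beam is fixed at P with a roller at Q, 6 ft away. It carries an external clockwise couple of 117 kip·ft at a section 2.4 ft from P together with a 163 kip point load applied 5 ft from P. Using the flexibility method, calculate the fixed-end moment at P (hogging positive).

M_P = 83.92 kip·ft

Remove the prop at Q; the released (primary) structure is a cantilever built in at P.
Primary-structure tip deflection at Q by superposition:
  clockwise couple 117 at a = 2.4: M₀a(2L − a)/(2EI) = 1348/EI
  point load 163 at a = 5: Pa²(3L − a)/(6EI) = 8829/EI
  δ_0 = 10177/EI
Flexibility coefficient — unit upward force at Q: δ_{QQ} = L³/(3EI) = 72/EI.
Compatibility at Q: δ_0 − R_Q·δ_{QQ} = 0, so R_Q = 10177/72 = 141.3 kip.
Moment equilibrium about P: M_P = Σ(load moments about P) − R_Q·L = 932 − 141.3×6 = 83.92 kip·ft.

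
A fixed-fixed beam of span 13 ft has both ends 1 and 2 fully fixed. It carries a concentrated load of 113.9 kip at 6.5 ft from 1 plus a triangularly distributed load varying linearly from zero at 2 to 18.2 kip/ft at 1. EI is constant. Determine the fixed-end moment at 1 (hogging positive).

Take the two fixed-end moments M_1, M_2 as redundants; the released structure is the simple span 12.
On the primary (simply-supported) span, the end slopes from the loading are:
  at 1: point load 113.9 at a = 6.5: Pab(L + b)/(6LEI) = 1203/EI
  at 2: point load 113.9 at a = 6.5: Pab(L + a)/(6LEI) = 1203/EI
  at 1: triangular load, peak 18.2: w₀L³/(45EI) = 888.6/EI
  at 2: triangular load, peak 18.2: 7w₀L³/(360EI) = 777.5/EI
  θ_10 = 2092/EI,  θ_20 = 1981/EI
Flexibility coefficients: a unit moment at one end gives L/(3EI) there and L/(6EI) at the far end, so f₁₁ = f₂₂ = 4.333/EI and f₁₂ = f₂₁ = 2.167/EI.
Compatibility — zero rotation at each built-in end:
  4.333 M_1 + 2.167 M_2 = 2092
  2.167 M_1 + 4.333 M_2 = 1981
Solving the pair gives M_1 = 338.9 kip·ft and M_2 = 287.6 kip·ft (hogging).

M_1 = 338.9 kip·ft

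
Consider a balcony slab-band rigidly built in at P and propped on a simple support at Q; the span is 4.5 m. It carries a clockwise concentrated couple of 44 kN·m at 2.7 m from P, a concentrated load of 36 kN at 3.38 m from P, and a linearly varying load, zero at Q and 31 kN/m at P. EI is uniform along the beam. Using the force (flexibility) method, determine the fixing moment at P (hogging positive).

Remove the prop at Q; the released (primary) structure is a cantilever built in at P.
Downward deflection at the released point Q due to the loads:
  clockwise couple 44 at a = 2.7: M₀a(2L − a)/(2EI) = 374.2/EI
  point load 36 at a = 3.38: Pa²(3L − a)/(6EI) = 693.7/EI
  triangular load, peak 31 at the fixed end: w₀L⁴/(30EI) = 423.7/EI
  δ_0 = 1492/EI
Tip deflection under a unit load at Q: L³/(3EI) = 30.38/EI.
The prop prevents deflection at Q: R_Q = δ_0/δ_{QQ} = 1492/30.38 = 49.11 kN.
Moment equilibrium about P: M_P = Σ(load moments about P) − R_Q·L = 270.3 − 49.11×4.5 = 49.32 kN·m.

M_P = 49.32 kN·m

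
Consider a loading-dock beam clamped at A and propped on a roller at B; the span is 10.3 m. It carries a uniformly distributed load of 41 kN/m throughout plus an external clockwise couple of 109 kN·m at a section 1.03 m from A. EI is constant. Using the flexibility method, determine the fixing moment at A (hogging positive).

M_A = 621.6 kN·m

Remove the prop at B; the released (primary) structure is a cantilever built in at A.
Deflection at B on the released cantilever, summing each load's contribution:
  UDL 41: wL⁴/(8EI) = 57682/EI
  clockwise couple 109 at a = 1.03: M₀a(2L − a)/(2EI) = 1099/EI
  δ_0 = 58781/EI
Flexibility coefficient — unit upward force at B: δ_{BB} = L³/(3EI) = 364.2/EI.
The prop prevents deflection at B: R_B = δ_0/δ_{BB} = 58781/364.2 = 161.4 kN.
Moment equilibrium about A: M_A = Σ(load moments about A) − R_B·L = 2284 − 161.4×10.3 = 621.6 kN·m.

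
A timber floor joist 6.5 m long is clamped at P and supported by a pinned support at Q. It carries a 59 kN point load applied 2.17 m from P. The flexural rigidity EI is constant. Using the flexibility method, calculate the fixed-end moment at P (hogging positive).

Remove the prop at Q; the released (primary) structure is a cantilever built in at P.
Deflection at Q on the released cantilever, summing each load's contribution:
  point load 59 at a = 2.17: Pa²(3L − a)/(6EI) = 802.5/EI
Flexibility coefficient — unit upward force at Q: δ_{QQ} = L³/(3EI) = 91.54/EI.
The prop prevents deflection at Q: R_Q = δ_0/δ_{QQ} = 802.5/91.54 = 8.766 kN.
Moment equilibrium about P: M_P = Σ(load moments about P) − R_Q·L = 128 − 8.766×6.5 = 71.05 kN·m.

M_P = 71.05 kN·m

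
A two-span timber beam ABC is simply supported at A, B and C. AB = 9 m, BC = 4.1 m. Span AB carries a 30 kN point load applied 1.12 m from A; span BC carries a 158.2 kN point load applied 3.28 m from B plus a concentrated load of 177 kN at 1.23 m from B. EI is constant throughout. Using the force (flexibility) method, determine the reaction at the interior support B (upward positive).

R_B = 184.6 kN

Release continuity at B by inserting a hinge; the redundant is the internal moment M_B. The primary structure is two simply-supported spans AB and BC.
Rotations at B on the released spans (each span's end-slope, ×1/EI):
  span AB: point load 30 at a = 1.12: Pab(L + a)/(6LEI) = 49.62/EI
  span BC: point load 158.2 at a = 3.28: Pab(L + b)/(6LEI) = 85.1/EI
  span BC: point load 177 at a = 1.23: Pab(L + b)/(6LEI) = 177/EI
  relative rotation θ_0 = (49.62 + 262.1)/EI = 311.8/EI
A unit hogging moment at B produces rotation L₁/(3EI) + L₂/(3EI) = 4.367/EI.
Slope continuity at B: θ_0 = M_B·4.367/EI, so M_B = 311.8/4.367 = 71.39 kN·m (hogging).
Span AB, ΣM about A with M_B applied at B: R_B^{AB}·9 = 33.6 + 71.39, so R_B^{AB} = 11.67 kN and R_A = 30 − 11.67 = 18.33 kN.
Span BC, ΣM about C: R_B^{BC}·4.1 = 637.7 + 71.39, so R_B^{BC} = 173 kN and R_C = 335.2 − 173 = 162.2 kN.
R_B = 11.67 + 173 = 184.6 kN.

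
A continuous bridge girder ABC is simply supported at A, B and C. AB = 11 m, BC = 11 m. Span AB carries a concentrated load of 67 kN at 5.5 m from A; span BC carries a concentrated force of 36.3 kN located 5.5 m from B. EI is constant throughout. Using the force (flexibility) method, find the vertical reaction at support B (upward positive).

Insert a hinge at B; M_B is the redundant, and each span becomes simply supported.
Discontinuity in slope at B on the released structure — sum the simple-span end rotations:
  span AB: point load 67 at a = 5.5: Pab(L + a)/(6LEI) = 506.7/EI
  span BC: point load 36.3 at a = 5.5: Pab(L + b)/(6LEI) = 274.5/EI
  relative rotation θ_0 = (506.7 + 274.5)/EI = 781.2/EI
A unit hogging moment at B produces rotation L₁/(3EI) + L₂/(3EI) = 7.333/EI.
Compatibility: M_B·(L₁+L₂)/(3EI) = θ_0, giving M_B = 106.5 kN·m (hogging).
Span AB, ΣM about A with M_B applied at B: R_B^{AB}·11 = 368.5 + 106.5, so R_B^{AB} = 43.18 kN and R_A = 67 − 43.18 = 23.82 kN.
Span BC, ΣM about C: R_B^{BC}·11 = 199.7 + 106.5, so R_B^{BC} = 27.83 kN and R_C = 36.3 − 27.83 = 8.466 kN.
R_B = 43.18 + 27.83 = 71.02 kN.

R_B = 71.02 kN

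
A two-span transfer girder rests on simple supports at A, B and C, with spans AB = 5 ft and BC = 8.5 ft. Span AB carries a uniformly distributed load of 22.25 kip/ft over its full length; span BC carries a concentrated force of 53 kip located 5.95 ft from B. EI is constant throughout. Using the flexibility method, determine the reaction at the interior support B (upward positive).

R_B = 92 kip

Insert a hinge at B; M_B is the redundant, and each span becomes simply supported.
Rotations at B on the released spans (each span's end-slope, ×1/EI):
  span AB: UDL 22.25: wL³/(24EI) = 115.9/EI
  span BC: point load 53 at a = 5.95: Pab(L + b)/(6LEI) = 174.2/EI
  relative rotation θ_0 = (115.9 + 174.2)/EI = 290.1/EI
A unit hogging moment at B produces rotation L₁/(3EI) + L₂/(3EI) = 4.5/EI.
Slope continuity at B: θ_0 = M_B·4.5/EI, so M_B = 290.1/4.5 = 64.47 kip·ft (hogging).
Span AB, ΣM about A with M_B applied at B: R_B^{AB}·5 = 278.1 + 64.47, so R_B^{AB} = 68.52 kip and R_A = 111.2 − 68.52 = 42.73 kip.
Span BC, ΣM about C: R_B^{BC}·8.5 = 135.2 + 64.47, so R_B^{BC} = 23.48 kip and R_C = 53 − 23.48 = 29.52 kip.
R_B = 68.52 + 23.48 = 92 kip.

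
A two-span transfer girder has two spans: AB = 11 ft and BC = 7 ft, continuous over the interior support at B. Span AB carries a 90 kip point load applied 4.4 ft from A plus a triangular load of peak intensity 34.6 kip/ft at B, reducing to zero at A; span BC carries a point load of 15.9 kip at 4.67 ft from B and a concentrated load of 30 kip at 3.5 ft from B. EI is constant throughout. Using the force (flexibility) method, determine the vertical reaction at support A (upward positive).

R_A = 90.71 kip

Release continuity at B by inserting a hinge; the redundant is the internal moment M_B. The primary structure is two simply-supported spans AB and BC.
Rotations at B on the released spans (each span's end-slope, ×1/EI):
  span AB: point load 90 at a = 4.4: Pab(L + a)/(6LEI) = 609.8/EI
  span AB: triangular load, peak 34.6: w₀L³/(45EI) = 1023/EI
  span BC: point load 15.9 at a = 4.67: Pab(L + b)/(6LEI) = 38.43/EI
  span BC: point load 30 at a = 3.5: Pab(L + b)/(6LEI) = 91.88/EI
  relative rotation θ_0 = (1633 + 130.3)/EI = 1764/EI
A unit hogging moment at B produces rotation L₁/(3EI) + L₂/(3EI) = 6/EI.
Slope continuity at B: θ_0 = M_B·6/EI, so M_B = 1764/6 = 293.9 kip·ft (hogging).
Span AB, ΣM about A with M_B applied at B: R_B^{AB}·11 = 1792 + 293.9, so R_B^{AB} = 189.6 kip and R_A = 280.3 − 189.6 = 90.71 kip.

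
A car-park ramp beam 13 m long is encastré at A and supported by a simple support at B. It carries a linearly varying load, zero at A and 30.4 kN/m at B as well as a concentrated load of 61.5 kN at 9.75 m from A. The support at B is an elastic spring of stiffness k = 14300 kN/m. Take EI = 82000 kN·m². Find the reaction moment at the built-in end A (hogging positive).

M_A = 408.3 kN·m

Choose R_B as the redundant. The primary structure is the cantilever fixed at A.
Deflection at B on the released cantilever, summing each load's contribution:
  triangular load, peak 30.4 at the free end: 11w₀L⁴/(120EI) = 79590/EI
  point load 61.5 at a = 9.75: Pa²(3L − a)/(6EI) = 28501/EI
  δ_0 = 108091/EI
Flexibility coefficient — unit upward force at B: δ_{BB} = L³/(3EI) = 732.3/EI.
With EI = 82000 kN·m²: δ_0 = 1.3182 m and δ_{BB} = 0.008931 m/kN.
Compatibility — the spring shortens by R_B/k under the reaction it provides: δ_0 − R_B·δ_{BB} = R_B/k. With 1/k = 0.00007 m/kN, R_B = δ_0 / (δ_{BB} + 1/k) = 1.3182 / (0.008931 + 0.00007) = 146.5 kN.
Moment equilibrium about A: M_A = Σ(load moments about A) − R_B·L = 2312 − 146.5×13 = 408.3 kN·m.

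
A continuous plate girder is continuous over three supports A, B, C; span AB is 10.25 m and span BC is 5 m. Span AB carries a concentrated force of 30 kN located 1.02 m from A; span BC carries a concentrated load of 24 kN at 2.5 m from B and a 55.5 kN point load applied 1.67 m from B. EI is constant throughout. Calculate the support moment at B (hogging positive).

Release continuity at B by inserting a hinge; the redundant is the internal moment M_B. The primary structure is two simply-supported spans AB and BC.
Rotations at B on the released spans (each span's end-slope, ×1/EI):
  span AB: point load 30 at a = 1.02: Pab(L + a)/(6LEI) = 51.76/EI
  span BC: point load 24 at a = 2.5: Pab(L + b)/(6LEI) = 37.5/EI
  span BC: point load 55.5 at a = 1.67: Pab(L + b)/(6LEI) = 85.7/EI
  relative rotation θ_0 = (51.76 + 123.2)/EI = 175/EI
A unit hogging moment at B produces rotation L₁/(3EI) + L₂/(3EI) = 5.083/EI.
Compatibility: M_B·(L₁+L₂)/(3EI) = θ_0, giving M_B = 34.42 kN·m (hogging).

M_B = 34.42 kN·m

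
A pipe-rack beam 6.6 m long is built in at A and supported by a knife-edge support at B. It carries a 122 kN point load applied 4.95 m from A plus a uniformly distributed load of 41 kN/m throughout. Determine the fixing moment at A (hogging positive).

Release the roller at B. Primary structure: cantilever fixed at A.
Primary-structure tip deflection at B by superposition:
  point load 122 at a = 4.95: Pa²(3L − a)/(6EI) = 7399/EI
  UDL 41: wL⁴/(8EI) = 9725/EI
  δ_0 = 17123/EI
Tip deflection under a unit load at B: L³/(3EI) = 95.83/EI.
Compatibility at B: δ_0 − R_B·δ_{BB} = 0, so R_B = 17123/95.83 = 178.7 kN.
Moment equilibrium about A: M_A = Σ(load moments about A) − R_B·L = 1497 − 178.7×6.6 = 317.6 kN·m.

M_A = 317.6 kN·m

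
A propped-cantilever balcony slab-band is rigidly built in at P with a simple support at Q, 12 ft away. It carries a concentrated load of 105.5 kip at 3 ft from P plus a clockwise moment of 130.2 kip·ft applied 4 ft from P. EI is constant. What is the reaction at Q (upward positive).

Release the roller at Q. Primary structure: cantilever fixed at P.
Free-end deflection of the primary structure under the applied loading (downward +):
  point load 105.5 at a = 3: Pa²(3L − a)/(6EI) = 5222/EI
  clockwise couple 130.2 at a = 4: M₀a(2L − a)/(2EI) = 5208/EI
  δ_0 = 10430/EI
Tip deflection under a unit load at Q: L³/(3EI) = 576/EI.
Compatibility at Q: δ_0 − R_Q·δ_{QQ} = 0, so R_Q = 10430/576 = 18.11 kip.

R_Q = 18.11 kip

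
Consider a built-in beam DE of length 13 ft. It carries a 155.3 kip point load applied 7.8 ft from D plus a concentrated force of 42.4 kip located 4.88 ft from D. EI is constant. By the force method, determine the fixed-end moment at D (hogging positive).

Take the two fixed-end moments M_D, M_E as redundants; the released structure is the simple span DE.
On the primary (simply-supported) span, the end slopes from the loading are:
  at D: point load 155.3 at a = 7.8: Pab(L + b)/(6LEI) = 1470/EI
  at E: point load 155.3 at a = 7.8: Pab(L + a)/(6LEI) = 1680/EI
  at D: point load 42.4 at a = 4.88: Pab(L + b)/(6LEI) = 454.9/EI
  at E: point load 42.4 at a = 4.88: Pab(L + a)/(6LEI) = 385.1/EI
  θ_D0 = 1925/EI,  θ_E0 = 2065/EI
Flexibility coefficients: a unit moment at one end gives L/(3EI) there and L/(6EI) at the far end, so f₁₁ = f₂₂ = 4.333/EI and f₁₂ = f₂₁ = 2.167/EI.
Compatibility — zero rotation at each built-in end:
  4.333 M_D + 2.167 M_E = 1925
  2.167 M_D + 4.333 M_E = 2065
Solving the pair gives M_D = 274.5 kip·ft and M_E = 339.2 kip·ft (hogging).

M_D = 274.5 kip·ft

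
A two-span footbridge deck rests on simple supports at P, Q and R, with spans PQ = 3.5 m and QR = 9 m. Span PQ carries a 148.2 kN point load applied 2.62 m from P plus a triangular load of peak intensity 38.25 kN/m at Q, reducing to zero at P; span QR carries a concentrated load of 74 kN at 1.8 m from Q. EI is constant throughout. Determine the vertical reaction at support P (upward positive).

R_P = 30.52 kN

Insert a hinge at Q; M_Q is the redundant, and each span becomes simply supported.
Discontinuity in slope at Q on the released structure — sum the simple-span end rotations:
  span PQ: point load 148.2 at a = 2.62: Pab(L + a)/(6LEI) = 99.58/EI
  span PQ: triangular load, peak 38.25: w₀L³/(45EI) = 36.44/EI
  span QR: point load 74 at a = 1.8: Pab(L + b)/(6LEI) = 287.7/EI
  relative rotation θ_0 = (136 + 287.7)/EI = 423.7/EI
A unit hogging moment at Q produces rotation L₁/(3EI) + L₂/(3EI) = 4.167/EI.
Slope continuity at Q: θ_0 = M_Q·4.167/EI, so M_Q = 423.7/4.167 = 101.7 kN·m (hogging).
Span PQ, ΣM about P with M_Q applied at Q: R_Q^{PQ}·3.5 = 544.5 + 101.7, so R_Q^{PQ} = 184.6 kN and R_P = 215.1 − 184.6 = 30.52 kN.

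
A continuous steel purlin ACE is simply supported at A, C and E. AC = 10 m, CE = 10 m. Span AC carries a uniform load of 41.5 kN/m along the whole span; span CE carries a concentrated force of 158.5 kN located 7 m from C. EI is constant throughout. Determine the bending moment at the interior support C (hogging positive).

Release continuity at C by inserting a hinge; the redundant is the internal moment M_C. The primary structure is two simply-supported spans AC and CE.
Rotations at C on the released spans (each span's end-slope, ×1/EI):
  span AC: UDL 41.5: wL³/(24EI) = 1729/EI
  span CE: point load 158.5 at a = 7: Pab(L + b)/(6LEI) = 721.2/EI
  relative rotation θ_0 = (1729 + 721.2)/EI = 2450/EI
A unit hogging moment at C produces rotation L₁/(3EI) + L₂/(3EI) = 6.667/EI.
Compatibility: M_C·(L₁+L₂)/(3EI) = θ_0, giving M_C = 367.6 kN·m (hogging).

M_C = 367.6 kN·m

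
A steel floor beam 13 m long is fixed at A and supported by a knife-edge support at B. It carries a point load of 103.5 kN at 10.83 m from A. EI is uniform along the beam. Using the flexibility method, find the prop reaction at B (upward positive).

Release the roller at B. Primary structure: cantilever fixed at A.
Downward deflection at the released point B due to the loads:
  point load 103.5 at a = 10.83: Pa²(3L − a)/(6EI) = 56994/EI
Tip deflection under a unit load at B: L³/(3EI) = 732.3/EI.
The prop prevents deflection at B: R_B = δ_0/δ_{BB} = 56994/732.3 = 77.83 kN.

R_B = 77.83 kN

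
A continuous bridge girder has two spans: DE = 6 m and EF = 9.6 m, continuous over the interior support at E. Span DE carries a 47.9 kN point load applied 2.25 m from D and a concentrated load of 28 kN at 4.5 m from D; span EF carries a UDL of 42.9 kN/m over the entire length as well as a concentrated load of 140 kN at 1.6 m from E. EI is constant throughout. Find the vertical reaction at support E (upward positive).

Insert a hinge at E; M_E is the redundant, and each span becomes simply supported.
Discontinuity in slope at E on the released structure — sum the simple-span end rotations:
  span DE: point load 47.9 at a = 2.25: Pab(L + a)/(6LEI) = 92.62/EI
  span DE: point load 28 at a = 4.5: Pab(L + a)/(6LEI) = 55.12/EI
  span EF: UDL 42.9: wL³/(24EI) = 1581/EI
  span EF: point load 140 at a = 1.6: Pab(L + b)/(6LEI) = 547.6/EI
  relative rotation θ_0 = (147.7 + 2129)/EI = 2277/EI
A unit hogging moment at E produces rotation L₁/(3EI) + L₂/(3EI) = 5.2/EI.
Compatibility: M_E·(L₁+L₂)/(3EI) = θ_0, giving M_E = 437.8 kN·m (hogging).
Span DE, ΣM about D with M_E applied at E: R_E^{DE}·6 = 233.8 + 437.8, so R_E^{DE} = 111.9 kN and R_D = 75.9 − 111.9 = -36.04 kN.
Span EF, ΣM about F: R_E^{EF}·9.6 = 3097 + 437.8, so R_E^{EF} = 368.2 kN and R_F = 551.8 − 368.2 = 183.6 kN.
R_E = 111.9 + 368.2 = 480.1 kN.

R_E = 480.1 kN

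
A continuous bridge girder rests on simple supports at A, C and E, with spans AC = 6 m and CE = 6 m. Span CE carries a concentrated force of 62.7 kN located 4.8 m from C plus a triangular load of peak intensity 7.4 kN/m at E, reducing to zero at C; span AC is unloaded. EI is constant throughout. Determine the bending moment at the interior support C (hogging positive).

Insert a hinge at C; M_C is the redundant, and each span becomes simply supported.
End slopes at the hinge C, treating each span as simply supported:
  span CE: point load 62.7 at a = 4.8: Pab(L + b)/(6LEI) = 72.23/EI
  span CE: triangular load, peak 7.4: 7w₀L³/(360EI) = 31.08/EI
  relative rotation θ_0 = (0 + 103.3)/EI = 103.3/EI
A unit hogging moment at C produces rotation L₁/(3EI) + L₂/(3EI) = 4/EI.
Slope continuity at C: θ_0 = M_C·4/EI, so M_C = 103.3/4 = 25.83 kN·m (hogging).

M_C = 25.83 kN·m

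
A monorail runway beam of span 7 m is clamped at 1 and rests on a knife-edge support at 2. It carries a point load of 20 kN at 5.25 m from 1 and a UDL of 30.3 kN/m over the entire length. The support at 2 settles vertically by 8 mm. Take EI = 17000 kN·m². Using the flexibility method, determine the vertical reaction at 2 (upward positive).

Choose R_2 as the redundant. The primary structure is the cantilever fixed at 1.
Free-end deflection of the primary structure under the applied loading (downward +):
  point load 20 at a = 5.25: Pa²(3L − a)/(6EI) = 1447/EI
  UDL 30.3: wL⁴/(8EI) = 9094/EI
  δ_0 = 10541/EI
Tip deflection under a unit load at 2: L³/(3EI) = 114.3/EI.
With EI = 17000 kN·m²: δ_0 = 0.62005 m and δ_{22} = 0.006725 m/kN.
Compatibility — the beam at 2 must follow the support down by 0.008 m: δ_0 − R_2·δ_{22} = 0.008, so R_2 = (0.62005 − 0.008)/0.006725 = 91 kN.

R_2 = 91 kN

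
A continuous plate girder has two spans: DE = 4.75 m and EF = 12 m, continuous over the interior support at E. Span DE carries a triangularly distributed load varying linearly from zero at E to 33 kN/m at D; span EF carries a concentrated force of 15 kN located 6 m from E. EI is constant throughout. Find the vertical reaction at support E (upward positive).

Take M_E as the redundant. Released structure: two simple spans DE and EF with a hinge at E.
Discontinuity in slope at E on the released structure — sum the simple-span end rotations:
  span DE: triangular load, peak 33: 7w₀L³/(360EI) = 68.77/EI
  span EF: point load 15 at a = 6: Pab(L + b)/(6LEI) = 135/EI
  relative rotation θ_0 = (68.77 + 135)/EI = 203.8/EI
A unit hogging moment at E produces rotation L₁/(3EI) + L₂/(3EI) = 5.583/EI.
Compatibility: M_E·(L₁+L₂)/(3EI) = θ_0, giving M_E = 36.5 kN·m (hogging).
Span DE, ΣM about D with M_E applied at E: R_E^{DE}·4.75 = 124.1 + 36.5, so R_E^{DE} = 33.81 kN and R_D = 78.38 − 33.81 = 44.57 kN.
Span EF, ΣM about F: R_E^{EF}·12 = 90 + 36.5, so R_E^{EF} = 10.54 kN and R_F = 15 − 10.54 = 4.459 kN.
R_E = 33.81 + 10.54 = 44.35 kN.

R_E = 44.35 kN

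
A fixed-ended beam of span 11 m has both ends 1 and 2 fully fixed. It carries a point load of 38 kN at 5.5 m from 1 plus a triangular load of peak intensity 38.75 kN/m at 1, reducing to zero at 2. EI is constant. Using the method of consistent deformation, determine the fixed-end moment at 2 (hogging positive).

Take the two fixed-end moments M_1, M_2 as redundants; the released structure is the simple span 12.
End rotations of the released simple span under the applied load (×1/EI):
  at 1: point load 38 at a = 5.5: Pab(L + b)/(6LEI) = 287.4/EI
  at 2: point load 38 at a = 5.5: Pab(L + a)/(6LEI) = 287.4/EI
  at 1: triangular load, peak 38.75: w₀L³/(45EI) = 1146/EI
  at 2: triangular load, peak 38.75: 7w₀L³/(360EI) = 1003/EI
  θ_10 = 1434/EI,  θ_20 = 1290/EI
Flexibility coefficients: a unit moment at one end gives L/(3EI) there and L/(6EI) at the far end, so f₁₁ = f₂₂ = 3.667/EI and f₁₂ = f₂₁ = 1.833/EI.
Compatibility — zero rotation at each built-in end:
  3.667 M_1 + 1.833 M_2 = 1434
  1.833 M_1 + 3.667 M_2 = 1290
Solving the pair gives M_1 = 286.7 kN·m and M_2 = 208.5 kN·m (hogging).

M_2 = 208.5 kN·m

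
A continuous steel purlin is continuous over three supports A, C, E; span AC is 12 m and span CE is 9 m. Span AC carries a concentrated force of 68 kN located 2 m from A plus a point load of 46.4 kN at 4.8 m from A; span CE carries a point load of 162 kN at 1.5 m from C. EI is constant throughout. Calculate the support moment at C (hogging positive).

Take M_C as the redundant. Released structure: two simple spans AC and CE with a hinge at C.
Discontinuity in slope at C on the released structure — sum the simple-span end rotations:
  span AC: point load 68 at a = 2: Pab(L + a)/(6LEI) = 264.4/EI
  span AC: point load 46.4 at a = 4.8: Pab(L + a)/(6LEI) = 374.2/EI
  span CE: point load 162 at a = 1.5: Pab(L + b)/(6LEI) = 556.9/EI
  relative rotation θ_0 = (638.6 + 556.9)/EI = 1195/EI
A unit hogging moment at C produces rotation L₁/(3EI) + L₂/(3EI) = 7/EI.
Slope continuity at C: θ_0 = M_C·7/EI, so M_C = 1195/7 = 170.8 kN·m (hogging).

M_C = 170.8 kN·m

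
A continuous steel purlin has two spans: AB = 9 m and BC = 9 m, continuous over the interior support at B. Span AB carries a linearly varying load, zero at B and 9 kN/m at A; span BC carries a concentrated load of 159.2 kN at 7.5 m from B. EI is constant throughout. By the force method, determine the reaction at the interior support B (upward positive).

Release continuity at B by inserting a hinge; the redundant is the internal moment M_B. The primary structure is two simply-supported spans AB and BC.
Discontinuity in slope at B on the released structure — sum the simple-span end rotations:
  span AB: triangular load, peak 9: 7w₀L³/(360EI) = 127.6/EI
  span BC: point load 159.2 at a = 7.5: Pab(L + b)/(6LEI) = 348.2/EI
  relative rotation θ_0 = (127.6 + 348.2)/EI = 475.8/EI
A unit hogging moment at B produces rotation L₁/(3EI) + L₂/(3EI) = 6/EI.
Slope continuity at B: θ_0 = M_B·6/EI, so M_B = 475.8/6 = 79.3 kN·m (hogging).
Span AB, ΣM about A with M_B applied at B: R_B^{AB}·9 = 121.5 + 79.3, so R_B^{AB} = 22.31 kN and R_A = 40.5 − 22.31 = 18.19 kN.
Span BC, ΣM about C: R_B^{BC}·9 = 238.8 + 79.3, so R_B^{BC} = 35.34 kN and R_C = 159.2 − 35.34 = 123.9 kN.
R_B = 22.31 + 35.34 = 57.66 kN.

R_B = 57.66 kN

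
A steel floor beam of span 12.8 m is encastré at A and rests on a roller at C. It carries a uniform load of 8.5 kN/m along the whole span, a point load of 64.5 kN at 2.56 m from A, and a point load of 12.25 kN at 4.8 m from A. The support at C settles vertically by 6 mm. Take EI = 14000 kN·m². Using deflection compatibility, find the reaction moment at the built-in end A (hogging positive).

Choose R_C as the redundant. The primary structure is the cantilever fixed at A.
Primary-structure tip deflection at C by superposition:
  UDL 8.5: wL⁴/(8EI) = 28521/EI
  point load 64.5 at a = 2.56: Pa²(3L − a)/(6EI) = 2525/EI
  point load 12.25 at a = 4.8: Pa²(3L − a)/(6EI) = 1581/EI
  δ_0 = 32627/EI
Tip deflection under a unit load at C: L³/(3EI) = 699.1/EI.
With EI = 14000 kN·m²: δ_0 = 2.3305 m and δ_{CC} = 0.049932 m/kN.
Compatibility — the beam at C must follow the support down by 0.006 m: δ_0 − R_C·δ_{CC} = 0.006, so R_C = (2.3305 − 0.006)/0.049932 = 46.55 kN.
Moment equilibrium about A: M_A = Σ(load moments about A) − R_C·L = 920.2 − 46.55×12.8 = 324.4 kN·m.

M_A = 324.4 kN·m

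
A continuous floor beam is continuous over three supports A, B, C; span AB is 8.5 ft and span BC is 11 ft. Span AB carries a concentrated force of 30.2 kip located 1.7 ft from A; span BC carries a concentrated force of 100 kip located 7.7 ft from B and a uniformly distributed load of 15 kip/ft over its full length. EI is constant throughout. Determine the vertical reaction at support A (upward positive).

R_A = -2.125 kip

Insert a hinge at B; M_B is the redundant, and each span becomes simply supported.
Rotations at B on the released spans (each span's end-slope, ×1/EI):
  span AB: point load 30.2 at a = 1.7: Pab(L + a)/(6LEI) = 69.82/EI
  span BC: point load 100 at a = 7.7: Pab(L + b)/(6LEI) = 550.5/EI
  span BC: UDL 15: wL³/(24EI) = 831.9/EI
  relative rotation θ_0 = (69.82 + 1382)/EI = 1452/EI
A unit hogging moment at B produces rotation L₁/(3EI) + L₂/(3EI) = 6.5/EI.
Slope continuity at B: θ_0 = M_B·6.5/EI, so M_B = 1452/6.5 = 223.4 kip·ft (hogging).
Span AB, ΣM about A with M_B applied at B: R_B^{AB}·8.5 = 51.34 + 223.4, so R_B^{AB} = 32.33 kip and R_A = 30.2 − 32.33 = -2.125 kip.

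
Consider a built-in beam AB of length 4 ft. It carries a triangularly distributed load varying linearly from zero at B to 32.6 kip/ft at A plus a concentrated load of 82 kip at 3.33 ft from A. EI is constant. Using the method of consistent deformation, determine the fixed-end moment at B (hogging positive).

M_B = 55.46 kip·ft

Release both end moments; the primary structure is a simply-supported span AB with redundants M_A and M_B.
End rotations of the released simple span under the applied load (×1/EI):
  at A: triangular load, peak 32.6: w₀L³/(45EI) = 46.36/EI
  at B: triangular load, peak 32.6: 7w₀L³/(360EI) = 40.57/EI
  at A: point load 82 at a = 3.33: Pab(L + b)/(6LEI) = 35.6/EI
  at B: point load 82 at a = 3.33: Pab(L + a)/(6LEI) = 55.88/EI
  θ_A0 = 81.96/EI,  θ_B0 = 96.44/EI
Flexibility coefficients: a unit moment at one end gives L/(3EI) there and L/(6EI) at the far end, so f₁₁ = f₂₂ = 1.333/EI and f₁₂ = f₂₁ = 0.6667/EI.
Compatibility — zero rotation at each built-in end:
  1.333 M_A + 0.6667 M_B = 81.96
  0.6667 M_A + 1.333 M_B = 96.44
Solving the pair gives M_A = 33.74 kip·ft and M_B = 55.46 kip·ft (hogging).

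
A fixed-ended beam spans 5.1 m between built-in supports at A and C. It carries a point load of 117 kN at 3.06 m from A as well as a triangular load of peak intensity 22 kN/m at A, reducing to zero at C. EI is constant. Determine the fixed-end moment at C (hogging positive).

Release both end moments; the primary structure is a simply-supported span AC with redundants M_A and M_C.
On the primary (simply-supported) span, the end slopes from the loading are:
  at A: point load 117 at a = 3.06: Pab(L + b)/(6LEI) = 170.4/EI
  at C: point load 117 at a = 3.06: Pab(L + a)/(6LEI) = 194.8/EI
  at A: triangular load, peak 22: w₀L³/(45EI) = 64.85/EI
  at C: triangular load, peak 22: 7w₀L³/(360EI) = 56.75/EI
  θ_A0 = 235.3/EI,  θ_C0 = 251.5/EI
Flexibility coefficients: a unit moment at one end gives L/(3EI) there and L/(6EI) at the far end, so f₁₁ = f₂₂ = 1.7/EI and f₁₂ = f₂₁ = 0.85/EI.
Compatibility — zero rotation at each built-in end:
  1.7 M_A + 0.85 M_C = 235.3
  0.85 M_A + 1.7 M_C = 251.5
Solving the pair gives M_A = 85.89 kN·m and M_C = 105 kN·m (hogging).

M_C = 105 kN·m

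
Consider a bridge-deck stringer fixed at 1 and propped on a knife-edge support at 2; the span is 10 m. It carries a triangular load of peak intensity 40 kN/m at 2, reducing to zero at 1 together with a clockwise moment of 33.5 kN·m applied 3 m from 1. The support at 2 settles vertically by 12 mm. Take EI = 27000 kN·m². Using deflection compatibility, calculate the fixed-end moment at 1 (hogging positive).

Take the reaction at 2 as the redundant and release it; the primary structure is a cantilever fixed at 1.
Deflection at 2 on the released cantilever, summing each load's contribution:
  triangular load, peak 40 at the free end: 11w₀L⁴/(120EI) = 36667/EI
  clockwise couple 33.5 at a = 3: M₀a(2L − a)/(2EI) = 854.2/EI
  δ_0 = 37521/EI
Tip deflection under a unit load at 2: L³/(3EI) = 333.3/EI.
With EI = 27000 kN·m²: δ_0 = 1.3897 m and δ_{22} = 0.012346 m/kN.
Compatibility — the beam at 2 must follow the support down by 0.012 m: δ_0 − R_2·δ_{22} = 0.012, so R_2 = (1.3897 − 0.012)/0.012346 = 111.6 kN.
Moment equilibrium about 1: M_1 = Σ(load moments about 1) − R_2·L = 1367 − 111.6×10 = 250.9 kN·m.

M_1 = 250.9 kN·m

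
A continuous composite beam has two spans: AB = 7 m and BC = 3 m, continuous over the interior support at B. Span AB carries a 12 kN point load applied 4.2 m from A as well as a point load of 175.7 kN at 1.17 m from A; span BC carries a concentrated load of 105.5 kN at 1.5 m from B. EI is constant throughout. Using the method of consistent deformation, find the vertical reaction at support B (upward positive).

Release continuity at B by inserting a hinge; the redundant is the internal moment M_B. The primary structure is two simply-supported spans AB and BC.
End slopes at the hinge B, treating each span as simply supported:
  span AB: point load 12 at a = 4.2: Pab(L + a)/(6LEI) = 37.63/EI
  span AB: point load 175.7 at a = 1.17: Pab(L + a)/(6LEI) = 233.1/EI
  span BC: point load 105.5 at a = 1.5: Pab(L + b)/(6LEI) = 59.34/EI
  relative rotation θ_0 = (270.8 + 59.34)/EI = 330.1/EI
A unit hogging moment at B produces rotation L₁/(3EI) + L₂/(3EI) = 3.333/EI.
Compatibility: M_B·(L₁+L₂)/(3EI) = θ_0, giving M_B = 99.03 kN·m (hogging).
Span AB, ΣM about A with M_B applied at B: R_B^{AB}·7 = 256 + 99.03, so R_B^{AB} = 50.71 kN and R_A = 187.7 − 50.71 = 137 kN.
Span BC, ΣM about C: R_B^{BC}·3 = 158.2 + 99.03, so R_B^{BC} = 85.76 kN and R_C = 105.5 − 85.76 = 19.74 kN.
R_B = 50.71 + 85.76 = 136.5 kN.

R_B = 136.5 kN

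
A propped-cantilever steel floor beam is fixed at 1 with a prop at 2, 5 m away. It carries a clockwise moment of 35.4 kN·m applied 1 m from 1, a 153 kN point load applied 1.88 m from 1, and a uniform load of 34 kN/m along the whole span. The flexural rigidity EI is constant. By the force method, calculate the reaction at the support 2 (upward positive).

Remove the prop at 2; the released (primary) structure is a cantilever built in at 1.
Downward deflection at the released point 2 due to the loads:
  clockwise couple 35.4 at a = 1: M₀a(2L − a)/(2EI) = 159.3/EI
  point load 153 at a = 1.88: Pa²(3L − a)/(6EI) = 1182/EI
  UDL 34: wL⁴/(8EI) = 2656/EI
  δ_0 = 3998/EI
Tip deflection under a unit load at 2: L³/(3EI) = 41.67/EI.
The prop prevents deflection at 2: R_2 = δ_0/δ_{22} = 3998/41.67 = 95.95 kN.

R_2 = 95.95 kN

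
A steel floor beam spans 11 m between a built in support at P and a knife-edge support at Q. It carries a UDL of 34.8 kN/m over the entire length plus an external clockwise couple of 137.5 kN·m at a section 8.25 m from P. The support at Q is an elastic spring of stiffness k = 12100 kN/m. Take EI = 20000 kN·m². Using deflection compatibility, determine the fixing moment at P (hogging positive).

M_P = 477.1 kN·m

Choose R_Q as the redundant. The primary structure is the cantilever fixed at P.
Primary-structure tip deflection at Q by superposition:
  UDL 34.8: wL⁴/(8EI) = 63688/EI
  clockwise couple 137.5 at a = 8.25: M₀a(2L − a)/(2EI) = 7799/EI
  δ_0 = 71487/EI
Flexibility coefficient — unit upward force at Q: δ_{QQ} = L³/(3EI) = 443.7/EI.
With EI = 20000 kN·m²: δ_0 = 3.5744 m and δ_{QQ} = 0.022183 m/kN.
Compatibility — the spring shortens by R_Q/k under the reaction it provides: δ_0 − R_Q·δ_{QQ} = R_Q/k. With 1/k = 0.000083 m/kN, R_Q = δ_0 / (δ_{QQ} + 1/k) = 3.5744 / (0.022183 + 0.000083) = 160.5 kN.
Moment equilibrium about P: M_P = Σ(load moments about P) − R_Q·L = 2243 − 160.5×11 = 477.1 kN·m.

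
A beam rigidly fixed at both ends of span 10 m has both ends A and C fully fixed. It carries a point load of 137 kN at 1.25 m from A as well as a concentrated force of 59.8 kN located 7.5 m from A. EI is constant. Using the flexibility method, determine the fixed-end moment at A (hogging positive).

Take the two fixed-end moments M_A, M_C as redundants; the released structure is the simple span AC.
On the primary (simply-supported) span, the end slopes from the loading are:
  at A: point load 137 at a = 1.25: Pab(L + b)/(6LEI) = 468.3/EI
  at C: point load 137 at a = 1.25: Pab(L + a)/(6LEI) = 281/EI
  at A: point load 59.8 at a = 7.5: Pab(L + b)/(6LEI) = 233.6/EI
  at C: point load 59.8 at a = 7.5: Pab(L + a)/(6LEI) = 327/EI
  θ_A0 = 701.9/EI,  θ_C0 = 608/EI
Flexibility coefficients: a unit moment at one end gives L/(3EI) there and L/(6EI) at the far end, so f₁₁ = f₂₂ = 3.333/EI and f₁₂ = f₂₁ = 1.667/EI.
Compatibility — zero rotation at each built-in end:
  3.333 M_A + 1.667 M_C = 701.9
  1.667 M_A + 3.333 M_C = 608
Solving the pair gives M_A = 159.1 kN·m and M_C = 102.8 kN·m (hogging).

M_A = 159.1 kN·m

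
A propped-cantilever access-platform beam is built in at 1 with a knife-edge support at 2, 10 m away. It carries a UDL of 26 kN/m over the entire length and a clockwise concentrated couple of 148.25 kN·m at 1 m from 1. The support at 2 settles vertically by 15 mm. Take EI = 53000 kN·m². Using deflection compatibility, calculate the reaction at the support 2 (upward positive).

R_2 = 99.34 kN

Take the reaction at 2 as the redundant and release it; the primary structure is a cantilever fixed at 1.
Deflection at 2 on the released cantilever, summing each load's contribution:
  UDL 26: wL⁴/(8EI) = 32500/EI
  clockwise couple 148.25 at a = 1: M₀a(2L − a)/(2EI) = 1408/EI
  δ_0 = 33908/EI
Flexibility coefficient — unit upward force at 2: δ_{22} = L³/(3EI) = 333.3/EI.
With EI = 53000 kN·m²: δ_0 = 0.63978 m and δ_{22} = 0.006289 m/kN.
Compatibility — the beam at 2 must follow the support down by 0.015 m: δ_0 − R_2·δ_{22} = 0.015, so R_2 = (0.63978 − 0.015)/0.006289 = 99.34 kN.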